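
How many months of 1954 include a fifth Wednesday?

A month has five Wednesdays exactly when Wednesday falls within its first (length − 28) days.
Jan: 31 days, starts Fri → 5 of Fri, Sat, Sun
Feb: 28 days, starts Mon → 5 of (none)
Mar: 31 days, starts Mon → 5 of Mon, Tue, Wed ✓
Apr: 30 days, starts Thu → 5 of Thu, Fri
May: 31 days, starts Sat → 5 of Sat, Sun, Mon
Jun: 30 days, starts Tue → 5 of Tue, Wed ✓
Jul: 31 days, starts Thu → 5 of Thu, Fri, Sat
Aug: 31 days, starts Sun → 5 of Sun, Mon, Tue
Sep: 30 days, starts Wed → 5 of Wed, Thu ✓
Oct: 31 days, starts Fri → 5 of Fri, Sat, Sun
Nov: 30 days, starts Mon → 5 of Mon, Tue
Dec: 31 days, starts Wed → 5 of Wed, Thu, Fri ✓
Months with five Wednesdays: Mar, Jun, Sep, Dec.

4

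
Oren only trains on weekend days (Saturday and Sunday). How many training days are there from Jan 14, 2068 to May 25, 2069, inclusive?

Jan 14, 2068 is a Saturday.
From Jan 14, 2068 to May 25, 2069 is 498 days inclusive.
498 = 7 × 71 + 1, so there are 71 full weeks plus 1 extra day.
Each full week contributes 2 weekend days (Sat, Sun): 71 × 2 = 142.
The 1 extra day is Sat — 1 of them qualifies.
Total: 142 + 1 = 143.

143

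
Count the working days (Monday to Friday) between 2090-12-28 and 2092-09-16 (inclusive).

449

2090-12-28 is a Thursday.
The range spans 629 days (inclusive of both endpoints).
629 = 7 × 89 + 6, so there are 89 full weeks plus 6 extra days.
Each full week contributes 5 weekdays (Mon–Fri): 89 × 5 = 445.
The 6 extra days are Thu, Fri, Sat, Sun, Mon, Tue — 4 of them qualify.
Total: 445 + 4 = 449.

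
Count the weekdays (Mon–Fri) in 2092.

1 January 2092 is a Tuesday.
From 1 January 2092 to 31 December 2092 is 366 days inclusive.
366 = 7 × 52 + 2, so there are 52 full weeks plus 2 extra days.
Each full week contributes 5 weekdays (Mon–Fri): 52 × 5 = 260.
The 2 extra days are Tuesday, Wednesday — 2 of them qualify.
Total: 260 + 2 = 262.

262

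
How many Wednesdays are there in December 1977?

4

1977-12-01 is a Thursday.
From 1977-12-01 to 1977-12-31 is 31 days inclusive.
31 = 7 × 4 + 3, so there are 4 full weeks plus 3 extra days.
Each full week contributes one Wednesday: 4 so far.
The 3 extra days are Thu, Fri, Sat — none qualify.
Total: 4 + 0 = 4.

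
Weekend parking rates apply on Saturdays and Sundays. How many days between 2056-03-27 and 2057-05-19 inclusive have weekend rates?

119

2056-03-27 is a Monday.
That's 419 days from start to end, counting both.
419 = 7 × 59 + 6, so there are 59 full weeks plus 6 extra days.
Each full week contributes 2 weekend days (Sat, Sun): 59 × 2 = 118.
The 6 extra days are Monday, Tuesday, Wednesday, Thursday, Friday, Saturday — 1 of them qualifies.
Total: 118 + 1 = 119.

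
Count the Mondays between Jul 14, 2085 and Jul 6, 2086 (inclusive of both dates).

Jul 14, 2085 is a Saturday.
From Jul 14, 2085 to Jul 6, 2086 is 358 days inclusive.
358 = 7 × 51 + 1, so there are 51 full weeks plus 1 extra day.
Each full week contributes one Monday: 51 so far.
The 1 extra day is Sat — none qualify.
Total: 51 + 0 = 51.

51 Mondays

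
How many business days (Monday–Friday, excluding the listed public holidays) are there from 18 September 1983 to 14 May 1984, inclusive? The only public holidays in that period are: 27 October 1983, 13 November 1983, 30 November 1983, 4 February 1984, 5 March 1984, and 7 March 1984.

18 September 1983 is a Sunday.
From 18 September 1983 to 14 May 1984 is 240 days inclusive.
240 = 7 × 34 + 2, so there are 34 full weeks plus 2 extra days.
Each full week contributes 5 weekdays (Mon–Fri): 34 × 5 = 170.
The 2 extra days are Sunday, Monday — 1 of them qualifies.
Total: 170 + 1 = 171.
Holidays: 27 October 1983 (Thu); 13 November 1983 (Sun); 30 November 1983 (Wed); 4 February 1984 (Sat); 5 March 1984 (Mon); 7 March 1984 (Wed).
4 of the 6 holidays fall on weekdays; the rest are weekends and were already excluded.
Business days: 171 − 4 = 167.

167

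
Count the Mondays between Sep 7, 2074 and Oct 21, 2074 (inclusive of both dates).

6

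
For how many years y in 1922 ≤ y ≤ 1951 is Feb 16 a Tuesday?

Day of week of February 16 in each year:
1922: Thu, 1923: Fri, 1924: Sat, 1925: Mon, 1926: Tue ✓, 1927: Wed, 1928: Thu, 1929: Sat, 1930: Sun, 1931: Mon, 1932: Tue ✓, 1933: Thu, 1934: Fri, 1935: Sat, 1936: Sun, 1937: Tue ✓, 1938: Wed, 1939: Thu, 1940: Fri, 1941: Sun, 1942: Mon, 1943: Tue ✓, 1944: Wed, 1945: Fri, 1946: Sat, 1947: Sun, 1948: Mon, 1949: Wed, 1950: Thu, 1951: Fri
Tuesdays: 1926, 1932, 1937, 1943.

4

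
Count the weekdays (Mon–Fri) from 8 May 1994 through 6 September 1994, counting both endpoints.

8 May 1994 is a Sunday.
From 8 May 1994 to 6 September 1994 is 122 days inclusive.
122 = 7 × 17 + 3, so there are 17 full weeks plus 3 extra days.
Each full week contributes 5 weekdays (Mon–Fri): 17 × 5 = 85.
The 3 extra days are Sunday, Monday, Tuesday — 2 of them qualify.
Total: 85 + 2 = 87.

87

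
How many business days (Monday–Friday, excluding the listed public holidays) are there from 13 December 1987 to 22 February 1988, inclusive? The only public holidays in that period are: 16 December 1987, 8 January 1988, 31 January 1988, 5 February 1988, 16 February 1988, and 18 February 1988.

13 December 1987 is a Sunday.
From 13 December 1987 to 22 February 1988 is 72 days inclusive.
72 = 7 × 10 + 2, so there are 10 full weeks plus 2 extra days.
Each full week contributes 5 weekdays (Mon–Fri): 10 × 5 = 50.
The 2 extra days are Sun, Mon — 1 of them qualifies.
Total: 50 + 1 = 51.
Holidays: 16 December 1987 (Wed); 8 January 1988 (Fri); 31 January 1988 (Sun); 5 February 1988 (Fri); 16 February 1988 (Tue); 18 February 1988 (Thu).
5 of the 6 holidays fall on weekdays; the rest are weekends and were already excluded.
Business days: 51 − 5 = 46.

46 business days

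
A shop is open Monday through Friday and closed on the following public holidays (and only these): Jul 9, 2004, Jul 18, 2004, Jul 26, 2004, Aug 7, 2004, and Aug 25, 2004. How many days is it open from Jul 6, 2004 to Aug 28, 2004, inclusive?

36 business days

Jul 6, 2004 is a Tuesday.
The range spans 54 days (inclusive of both endpoints).
54 = 7 × 7 + 5, so there are 7 full weeks plus 5 extra days.
Each full week contributes 5 weekdays (Mon–Fri): 7 × 5 = 35.
The 5 extra days are Tue, Wed, Thu, Fri, Sat — 4 of them qualify.
Total: 35 + 4 = 39.
Holidays: Jul 9, 2004 (Fri); Jul 18, 2004 (Sun); Jul 26, 2004 (Mon); Aug 7, 2004 (Sat); Aug 25, 2004 (Wed).
3 of the 5 holidays fall on weekdays; the rest are weekends and were already excluded.
Business days: 39 − 3 = 36.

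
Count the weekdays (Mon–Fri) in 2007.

2007-01-01 is a Monday.
The range spans 365 days (inclusive of both endpoints).
365 = 7 × 52 + 1, so there are 52 full weeks plus 1 extra day.
Each full week contributes 5 weekdays (Mon–Fri): 52 × 5 = 260.
The 1 extra day is Mon — 1 of them qualifies.
Total: 260 + 1 = 261.

261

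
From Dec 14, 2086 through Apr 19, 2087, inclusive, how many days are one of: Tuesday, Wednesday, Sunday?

Dec 14, 2086 is a Saturday.
From Dec 14, 2086 to Apr 19, 2087 is 127 days inclusive.
127 = 7 × 18 + 1, so there are 18 full weeks plus 1 extra day.
Each full week contributes 3 days from the set (Tue, Wed, Sun): 18 × 3 = 54.
The 1 extra day is Saturday — none qualify.
Total: 54 + 0 = 54.

54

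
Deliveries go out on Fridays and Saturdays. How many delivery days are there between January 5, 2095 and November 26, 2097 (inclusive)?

January 5, 2095 is a Wednesday.
That's 1057 days from start to end, counting both.
1057 = 7 × 151, so the span is exactly 151 full weeks.
Each full week contributes 2 days from the set (Fri, Sat): 151 × 2 = 302.

302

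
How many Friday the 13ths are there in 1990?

The 13th falls on a Friday when the month's 13th has weekday Fri.
Jan 13 is Sat; Feb 13 is Tue; Mar 13 is Tue; Apr 13 is Fri ✓; May 13 is Sun; Jun 13 is Wed; Jul 13 is Fri ✓; Aug 13 is Mon; Sep 13 is Thu; Oct 13 is Sat; Nov 13 is Tue; Dec 13 is Thu.
Friday the 13ths: Apr, Jul.

2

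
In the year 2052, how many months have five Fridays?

A month has five Fridays exactly when Friday falls within its first (length − 28) days.
Jan: 31 days, starts Mon → 5 of Mon, Tue, Wed
Feb: 29 days, starts Thu → 5 of Thu
Mar: 31 days, starts Fri → 5 of Fri, Sat, Sun ✓
Apr: 30 days, starts Mon → 5 of Mon, Tue
May: 31 days, starts Wed → 5 of Wed, Thu, Fri ✓
Jun: 30 days, starts Sat → 5 of Sat, Sun
Jul: 31 days, starts Mon → 5 of Mon, Tue, Wed
Aug: 31 days, starts Thu → 5 of Thu, Fri, Sat ✓
Sep: 30 days, starts Sun → 5 of Sun, Mon
Oct: 31 days, starts Tue → 5 of Tue, Wed, Thu
Nov: 30 days, starts Fri → 5 of Fri, Sat ✓
Dec: 31 days, starts Sun → 5 of Sun, Mon, Tue
Months with five Fridays: Mar, May, Aug, Nov.

4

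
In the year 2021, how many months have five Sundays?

A month has five Sundays exactly when Sunday falls within its first (length − 28) days.
Jan: 31 days, starts Fri → 5 of Fri, Sat, Sun ✓
Feb: 28 days, starts Mon → 5 of (none)
Mar: 31 days, starts Mon → 5 of Mon, Tue, Wed
Apr: 30 days, starts Thu → 5 of Thu, Fri
May: 31 days, starts Sat → 5 of Sat, Sun, Mon ✓
Jun: 30 days, starts Tue → 5 of Tue, Wed
Jul: 31 days, starts Thu → 5 of Thu, Fri, Sat
Aug: 31 days, starts Sun → 5 of Sun, Mon, Tue ✓
Sep: 30 days, starts Wed → 5 of Wed, Thu
Oct: 31 days, starts Fri → 5 of Fri, Sat, Sun ✓
Nov: 30 days, starts Mon → 5 of Mon, Tue
Dec: 31 days, starts Wed → 5 of Wed, Thu, Fri
Months with five Sundays: Jan, May, Aug, Oct.

4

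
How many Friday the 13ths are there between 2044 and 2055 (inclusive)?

20

Friday-the-13ths by year:
2044: May
2045: Jan, Oct
2046: Apr, Jul
2047: Sep, Dec
2048: Mar, Nov
2049: Aug
2050: May
2051: Jan, Oct
2052: Sep, Dec
2053: Jun
2054: Feb, Mar, Nov
2055: Aug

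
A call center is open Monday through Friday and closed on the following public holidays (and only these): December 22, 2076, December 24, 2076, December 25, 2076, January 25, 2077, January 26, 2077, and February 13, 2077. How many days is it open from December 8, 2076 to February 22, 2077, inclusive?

50

December 8, 2076 is a Tuesday.
That's 77 days from start to end, counting both.
77 = 7 × 11, so the span is exactly 11 full weeks.
Each full week contributes 5 weekdays (Mon–Fri): 11 × 5 = 55.
Holidays: December 22, 2076 (Tue); December 24, 2076 (Thu); December 25, 2076 (Fri); January 25, 2077 (Mon); January 26, 2077 (Tue); February 13, 2077 (Sat).
5 of the 6 holidays fall on weekdays; the rest are weekends and were already excluded.
Business days: 55 − 5 = 50.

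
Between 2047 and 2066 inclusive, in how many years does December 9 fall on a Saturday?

3

Day of week of December 9 in each year:
2047: Mon, 2048: Wed, 2049: Thu, 2050: Fri, 2051: Sat ✓, 2052: Mon, 2053: Tue, 2054: Wed, 2055: Thu, 2056: Sat ✓, 2057: Sun, 2058: Mon, 2059: Tue, 2060: Thu, 2061: Fri, 2062: Sat ✓, 2063: Sun, 2064: Tue, 2065: Wed, 2066: Thu
Saturdays: 2051, 2056, 2062.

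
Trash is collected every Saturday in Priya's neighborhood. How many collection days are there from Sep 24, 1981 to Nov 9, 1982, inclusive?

59 Saturdays

Sep 24, 1981 is a Thursday.
From Sep 24, 1981 to Nov 9, 1982 is 412 days inclusive.
412 = 7 × 58 + 6, so there are 58 full weeks plus 6 extra days.
Each full week contributes one Saturday: 58 so far.
The 6 extra days are Thu, Fri, Sat, Sun, Mon, Tue — 1 of them qualifies.
Total: 58 + 1 = 59.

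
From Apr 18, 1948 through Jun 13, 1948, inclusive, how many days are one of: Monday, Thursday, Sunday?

25

Apr 18, 1948 is a Sunday.
The range spans 57 days (inclusive of both endpoints).
57 = 7 × 8 + 1, so there are 8 full weeks plus 1 extra day.
Each full week contributes 3 days from the set (Mon, Thu, Sun): 8 × 3 = 24.
The 1 extra day is Sun — 1 of them qualifies.
Total: 24 + 1 = 25.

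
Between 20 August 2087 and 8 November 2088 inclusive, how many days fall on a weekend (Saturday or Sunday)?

20 August 2087 is a Wednesday.
From 20 August 2087 to 8 November 2088 is 447 days inclusive.
447 = 7 × 63 + 6, so there are 63 full weeks plus 6 extra days.
Each full week contributes 2 weekend days (Sat, Sun): 63 × 2 = 126.
The 6 extra days are Wednesday, Thursday, Friday, Saturday, Sunday, Monday — 2 of them qualify.
Total: 126 + 2 = 128.

128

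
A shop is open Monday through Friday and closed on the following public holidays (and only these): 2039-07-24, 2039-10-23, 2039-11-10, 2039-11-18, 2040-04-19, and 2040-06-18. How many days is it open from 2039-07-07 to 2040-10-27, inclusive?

338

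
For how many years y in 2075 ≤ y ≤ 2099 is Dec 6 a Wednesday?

3

Day of week of December 6 in each year:
2075: Fri, 2076: Sun, 2077: Mon, 2078: Tue, 2079: Wed ✓, 2080: Fri, 2081: Sat, 2082: Sun, 2083: Mon, 2084: Wed ✓, 2085: Thu, 2086: Fri, 2087: Sat, 2088: Mon, 2089: Tue, 2090: Wed ✓, 2091: Thu, 2092: Sat, 2093: Sun, 2094: Mon, 2095: Tue, 2096: Thu, 2097: Fri, 2098: Sat, 2099: Sun
Wednesdays: 2079, 2084, 2090.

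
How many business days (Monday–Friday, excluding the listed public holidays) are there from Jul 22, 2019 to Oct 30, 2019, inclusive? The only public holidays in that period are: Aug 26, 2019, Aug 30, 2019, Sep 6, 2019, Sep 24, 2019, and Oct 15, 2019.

68

Jul 22, 2019 is a Monday.
The range spans 101 days (inclusive of both endpoints).
101 = 7 × 14 + 3, so there are 14 full weeks plus 3 extra days.
Each full week contributes 5 weekdays (Mon–Fri): 14 × 5 = 70.
The 3 extra days are Mon, Tue, Wed — 3 of them qualify.
Total: 70 + 3 = 73.
Holidays: Aug 26, 2019 (Mon); Aug 30, 2019 (Fri); Sep 6, 2019 (Fri); Sep 24, 2019 (Tue); Oct 15, 2019 (Tue).
All 5 holidays fall on weekdays, so subtract 5.
Business days: 73 − 5 = 68.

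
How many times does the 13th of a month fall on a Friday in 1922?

2

The 13th falls on a Friday when the month's 13th has weekday Fri.
Jan 13 is Fri ✓; Feb 13 is Mon; Mar 13 is Mon; Apr 13 is Thu; May 13 is Sat; Jun 13 is Tue; Jul 13 is Thu; Aug 13 is Sun; Sep 13 is Wed; Oct 13 is Fri ✓; Nov 13 is Mon; Dec 13 is Wed.
Friday the 13ths: Jan, Oct.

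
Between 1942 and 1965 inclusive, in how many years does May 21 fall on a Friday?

Day of week of May 21 in each year:
1942: Thu, 1943: Fri ✓, 1944: Sun, 1945: Mon, 1946: Tue, 1947: Wed, 1948: Fri ✓, 1949: Sat, 1950: Sun, 1951: Mon, 1952: Wed, 1953: Thu, 1954: Fri ✓, 1955: Sat, 1956: Mon, 1957: Tue, 1958: Wed, 1959: Thu, 1960: Sat, 1961: Sun, 1962: Mon, 1963: Tue, 1964: Thu, 1965: Fri ✓
Fridays: 1943, 1948, 1954, 1965.

4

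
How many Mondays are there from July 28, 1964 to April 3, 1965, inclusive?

35

July 28, 1964 is a Tuesday.
That's 250 days from start to end, counting both.
250 = 7 × 35 + 5, so there are 35 full weeks plus 5 extra days.
Each full week contributes one Monday: 35 so far.
The 5 extra days are Tue, Wed, Thu, Fri, Sat — none qualify.
Total: 35 + 0 = 35.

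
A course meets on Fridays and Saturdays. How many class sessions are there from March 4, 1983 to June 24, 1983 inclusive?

March 4, 1983 is a Friday.
That's 113 days from start to end, counting both.
113 = 7 × 16 + 1, so there are 16 full weeks plus 1 extra day.
Each full week contributes 2 days from the set (Fri, Sat): 16 × 2 = 32.
The 1 extra day is Friday — 1 of them qualifies.
Total: 32 + 1 = 33.

33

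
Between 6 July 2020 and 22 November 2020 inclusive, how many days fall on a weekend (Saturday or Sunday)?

6 July 2020 is a Monday.
The range spans 140 days (inclusive of both endpoints).
140 = 7 × 20, so the span is exactly 20 full weeks.
Each full week contributes 2 weekend days (Sat, Sun): 20 × 2 = 40.

40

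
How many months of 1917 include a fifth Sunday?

4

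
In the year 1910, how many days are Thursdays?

Jan 1, 1910 is a Saturday.
The range spans 365 days (inclusive of both endpoints).
365 = 7 × 52 + 1, so there are 52 full weeks plus 1 extra day.
Each full week contributes one Thursday: 52 so far.
The 1 extra day is Sat — none qualify.
Total: 52 + 0 = 52.

52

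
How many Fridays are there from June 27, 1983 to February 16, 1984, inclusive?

June 27, 1983 is a Monday.
From June 27, 1983 to February 16, 1984 is 235 days inclusive.
235 = 7 × 33 + 4, so there are 33 full weeks plus 4 extra days.
Each full week contributes one Friday: 33 so far.
The 4 extra days are Monday, Tuesday, Wednesday, Thursday — none qualify.
Total: 33 + 0 = 33.

33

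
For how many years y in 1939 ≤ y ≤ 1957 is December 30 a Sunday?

3

Day of week of December 30 in each year:
1939: Sat, 1940: Mon, 1941: Tue, 1942: Wed, 1943: Thu, 1944: Sat, 1945: Sun ✓, 1946: Mon, 1947: Tue, 1948: Thu, 1949: Fri, 1950: Sat, 1951: Sun ✓, 1952: Tue, 1953: Wed, 1954: Thu, 1955: Fri, 1956: Sun ✓, 1957: Mon
Sundays: 1945, 1951, 1956.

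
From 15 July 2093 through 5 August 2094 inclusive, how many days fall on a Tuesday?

15 July 2093 is a Wednesday.
That's 387 days from start to end, counting both.
387 = 7 × 55 + 2, so there are 55 full weeks plus 2 extra days.
Each full week contributes one Tuesday: 55 so far.
The 2 extra days are Wed, Thu — none qualify.
Total: 55 + 0 = 55.

55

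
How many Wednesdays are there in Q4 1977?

1 October 1977 is a Saturday.
From 1 October 1977 to 31 December 1977 is 92 days inclusive.
92 = 7 × 13 + 1, so there are 13 full weeks plus 1 extra day.
Each full week contributes one Wednesday: 13 so far.
The 1 extra day is Saturday — none qualify.
Total: 13 + 0 = 13.

13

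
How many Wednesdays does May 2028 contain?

May 1, 2028 is a Monday.
The range spans 31 days (inclusive of both endpoints).
31 = 7 × 4 + 3, so there are 4 full weeks plus 3 extra days.
Each full week contributes one Wednesday: 4 so far.
The 3 extra days are Mon, Tue, Wed — 1 of them qualifies.
Total: 4 + 1 = 5.

5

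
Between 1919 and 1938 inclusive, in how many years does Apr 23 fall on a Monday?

Day of week of April 23 in each year:
1919: Wed, 1920: Fri, 1921: Sat, 1922: Sun, 1923: Mon ✓, 1924: Wed, 1925: Thu, 1926: Fri, 1927: Sat, 1928: Mon ✓, 1929: Tue, 1930: Wed, 1931: Thu, 1932: Sat, 1933: Sun, 1934: Mon ✓, 1935: Tue, 1936: Thu, 1937: Fri, 1938: Sat
Mondays: 1923, 1928, 1934.

3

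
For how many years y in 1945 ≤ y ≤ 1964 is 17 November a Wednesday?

2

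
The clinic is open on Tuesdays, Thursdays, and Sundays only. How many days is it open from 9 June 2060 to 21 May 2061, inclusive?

9 June 2060 is a Wednesday.
That's 347 days from start to end, counting both.
347 = 7 × 49 + 4, so there are 49 full weeks plus 4 extra days.
Each full week contributes 3 days from the set (Tue, Thu, Sun): 49 × 3 = 147.
The 4 extra days are Wed, Thu, Fri, Sat — 1 of them qualifies.
Total: 147 + 1 = 148.

148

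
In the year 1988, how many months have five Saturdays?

5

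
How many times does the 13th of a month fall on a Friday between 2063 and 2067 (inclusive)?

Friday-the-13ths by year:
2063: Apr, Jul
2064: Jun
2065: Feb, Mar, Nov
2066: Aug
2067: May

8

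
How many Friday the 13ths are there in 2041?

2

The 13th falls on a Friday when the month's 13th has weekday Fri.
Jan 13 is Sun; Feb 13 is Wed; Mar 13 is Wed; Apr 13 is Sat; May 13 is Mon; Jun 13 is Thu; Jul 13 is Sat; Aug 13 is Tue; Sep 13 is Fri ✓; Oct 13 is Sun; Nov 13 is Wed; Dec 13 is Fri ✓.
Friday the 13ths: Sep, Dec.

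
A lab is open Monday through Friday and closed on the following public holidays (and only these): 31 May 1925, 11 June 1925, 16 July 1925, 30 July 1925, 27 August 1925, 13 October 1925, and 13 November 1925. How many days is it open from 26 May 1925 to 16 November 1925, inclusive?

119

26 May 1925 is a Tuesday.
That's 175 days from start to end, counting both.
175 = 7 × 25, so the span is exactly 25 full weeks.
Each full week contributes 5 weekdays (Mon–Fri): 25 × 5 = 125.
Holidays: 31 May 1925 (Sun); 11 June 1925 (Thu); 16 July 1925 (Thu); 30 July 1925 (Thu); 27 August 1925 (Thu); 13 October 1925 (Tue); 13 November 1925 (Fri).
6 of the 7 holidays fall on weekdays; the rest are weekends and were already excluded.
Business days: 125 − 6 = 119.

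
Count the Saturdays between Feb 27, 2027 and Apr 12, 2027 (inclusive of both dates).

7

Feb 27, 2027 is a Saturday.
The range spans 45 days (inclusive of both endpoints).
45 = 7 × 6 + 3, so there are 6 full weeks plus 3 extra days.
Each full week contributes one Saturday: 6 so far.
The 3 extra days are Sat, Sun, Mon — 1 of them qualifies.
Total: 6 + 1 = 7.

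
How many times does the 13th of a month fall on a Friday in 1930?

The 13th falls on a Friday when the month's 13th has weekday Fri.
Jan 13 is Mon; Feb 13 is Thu; Mar 13 is Thu; Apr 13 is Sun; May 13 is Tue; Jun 13 is Fri ✓; Jul 13 is Sun; Aug 13 is Wed; Sep 13 is Sat; Oct 13 is Mon; Nov 13 is Thu; Dec 13 is Sat.
Friday the 13ths: Jun.

1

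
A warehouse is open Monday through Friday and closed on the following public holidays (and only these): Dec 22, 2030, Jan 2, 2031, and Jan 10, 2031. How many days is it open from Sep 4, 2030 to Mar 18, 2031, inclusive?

Sep 4, 2030 is a Wednesday.
The range spans 196 days (inclusive of both endpoints).
196 = 7 × 28, so the span is exactly 28 full weeks.
Each full week contributes 5 weekdays (Mon–Fri): 28 × 5 = 140.
Total: 140.
Holidays: Dec 22, 2030 (Sun); Jan 2, 2031 (Thu); Jan 10, 2031 (Fri).
2 of the 3 holidays fall on weekdays; the rest are weekends and were already excluded.
Business days: 140 − 2 = 138.

138 working days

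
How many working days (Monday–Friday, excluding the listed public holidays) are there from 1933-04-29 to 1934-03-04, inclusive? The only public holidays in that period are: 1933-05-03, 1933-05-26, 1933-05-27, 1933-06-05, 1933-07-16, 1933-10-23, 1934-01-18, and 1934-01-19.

1933-04-29 is a Saturday.
That's 310 days from start to end, counting both.
310 = 7 × 44 + 2, so there are 44 full weeks plus 2 extra days.
Each full week contributes 5 weekdays (Mon–Fri): 44 × 5 = 220.
The 2 extra days are Saturday, Sunday — none qualify.
Total: 220 + 0 = 220.
Holidays: 1933-05-03 (Wed); 1933-05-26 (Fri); 1933-05-27 (Sat); 1933-06-05 (Mon); 1933-07-16 (Sun); 1933-10-23 (Mon); 1934-01-18 (Thu); 1934-01-19 (Fri).
6 of the 8 holidays fall on weekdays; the rest are weekends and were already excluded.
Business days: 220 − 6 = 214.

214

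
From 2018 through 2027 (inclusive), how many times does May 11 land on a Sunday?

Day of week of May 11 in each year:
2018: Fri, 2019: Sat, 2020: Mon, 2021: Tue, 2022: Wed, 2023: Thu, 2024: Sat, 2025: Sun ✓, 2026: Mon, 2027: Tue
Sundays: 2025.

1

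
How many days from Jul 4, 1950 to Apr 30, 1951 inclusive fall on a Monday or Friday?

86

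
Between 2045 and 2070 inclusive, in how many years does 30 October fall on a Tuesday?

Day of week of October 30 in each year:
2045: Mon, 2046: Tue ✓, 2047: Wed, 2048: Fri, 2049: Sat, 2050: Sun, 2051: Mon, 2052: Wed, 2053: Thu, 2054: Fri, 2055: Sat, 2056: Mon, 2057: Tue ✓, 2058: Wed, 2059: Thu, 2060: Sat, 2061: Sun, 2062: Mon, 2063: Tue ✓, 2064: Thu, 2065: Fri, 2066: Sat, 2067: Sun, 2068: Tue ✓, 2069: Wed, 2070: Thu
Tuesdays: 2046, 2057, 2063, 2068.

4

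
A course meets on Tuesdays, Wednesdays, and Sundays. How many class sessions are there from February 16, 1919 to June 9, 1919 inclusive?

February 16, 1919 is a Sunday.
That's 114 days from start to end, counting both.
114 = 7 × 16 + 2, so there are 16 full weeks plus 2 extra days.
Each full week contributes 3 days from the set (Tue, Wed, Sun): 16 × 3 = 48.
The 2 extra days are Sunday, Monday — 1 of them qualifies.
Total: 48 + 1 = 49.

49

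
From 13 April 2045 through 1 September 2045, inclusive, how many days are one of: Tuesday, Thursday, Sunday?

61

13 April 2045 is a Thursday.
That's 142 days from start to end, counting both.
142 = 7 × 20 + 2, so there are 20 full weeks plus 2 extra days.
Each full week contributes 3 days from the set (Tue, Thu, Sun): 20 × 3 = 60.
The 2 extra days are Thursday, Friday — 1 of them qualifies.
Total: 60 + 1 = 61.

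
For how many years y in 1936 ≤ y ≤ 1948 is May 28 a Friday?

Day of week of May 28 in each year:
1936: Thu, 1937: Fri ✓, 1938: Sat, 1939: Sun, 1940: Tue, 1941: Wed, 1942: Thu, 1943: Fri ✓, 1944: Sun, 1945: Mon, 1946: Tue, 1947: Wed, 1948: Fri ✓
Fridays: 1937, 1943, 1948.

3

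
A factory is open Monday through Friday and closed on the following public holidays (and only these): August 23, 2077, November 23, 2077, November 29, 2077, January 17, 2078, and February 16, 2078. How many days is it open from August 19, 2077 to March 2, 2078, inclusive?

August 19, 2077 is a Thursday.
From August 19, 2077 to March 2, 2078 is 196 days inclusive.
196 = 7 × 28, so the span is exactly 28 full weeks.
Each full week contributes 5 weekdays (Mon–Fri): 28 × 5 = 140.
Total: 140.
Holidays: August 23, 2077 (Mon); November 23, 2077 (Tue); November 29, 2077 (Mon); January 17, 2078 (Mon); February 16, 2078 (Wed).
All 5 holidays fall on weekdays, so subtract 5.
Business days: 140 − 5 = 135.

135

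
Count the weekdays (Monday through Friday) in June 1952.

21

1952-06-01 is a Sunday.
That's 30 days from start to end, counting both.
30 = 7 × 4 + 2, so there are 4 full weeks plus 2 extra days.
Each full week contributes 5 weekdays (Mon–Fri): 4 × 5 = 20.
The 2 extra days are Sun, Mon — 1 of them qualifies.
Total: 20 + 1 = 21.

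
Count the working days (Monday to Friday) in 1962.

261

1 January 1962 is a Monday.
That's 365 days from start to end, counting both.
365 = 7 × 52 + 1, so there are 52 full weeks plus 1 extra day.
Each full week contributes 5 weekdays (Mon–Fri): 52 × 5 = 260.
The 1 extra day is Mon — 1 of them qualifies.
Total: 260 + 1 = 261.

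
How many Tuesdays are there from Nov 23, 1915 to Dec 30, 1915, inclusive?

Nov 23, 1915 is a Tuesday.
That's 38 days from start to end, counting both.
38 = 7 × 5 + 3, so there are 5 full weeks plus 3 extra days.
Each full week contributes one Tuesday: 5 so far.
The 3 extra days are Tue, Wed, Thu — 1 of them qualifies.
Total: 5 + 1 = 6.

6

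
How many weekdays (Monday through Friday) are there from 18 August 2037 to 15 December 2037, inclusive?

86

18 August 2037 is a Tuesday.
That's 120 days from start to end, counting both.
120 = 7 × 17 + 1, so there are 17 full weeks plus 1 extra day.
Each full week contributes 5 weekdays (Mon–Fri): 17 × 5 = 85.
The 1 extra day is Tue — 1 of them qualifies.
Total: 85 + 1 = 86.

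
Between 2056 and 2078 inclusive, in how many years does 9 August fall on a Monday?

3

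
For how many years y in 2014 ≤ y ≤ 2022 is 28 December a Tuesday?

Day of week of December 28 in each year:
2014: Sun, 2015: Mon, 2016: Wed, 2017: Thu, 2018: Fri, 2019: Sat, 2020: Mon, 2021: Tue ✓, 2022: Wed
Tuesdays: 2021.

1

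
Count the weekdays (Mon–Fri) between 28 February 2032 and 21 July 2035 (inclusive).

885

28 February 2032 is a Saturday.
The range spans 1240 days (inclusive of both endpoints).
1240 = 7 × 177 + 1, so there are 177 full weeks plus 1 extra day.
Each full week contributes 5 weekdays (Mon–Fri): 177 × 5 = 885.
The 1 extra day is Sat — none qualify.
Total: 885 + 0 = 885.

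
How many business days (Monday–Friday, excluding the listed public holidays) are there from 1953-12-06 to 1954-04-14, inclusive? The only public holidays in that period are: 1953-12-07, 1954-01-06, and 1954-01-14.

90

1953-12-06 is a Sunday.
From 1953-12-06 to 1954-04-14 is 130 days inclusive.
130 = 7 × 18 + 4, so there are 18 full weeks plus 4 extra days.
Each full week contributes 5 weekdays (Mon–Fri): 18 × 5 = 90.
The 4 extra days are Sun, Mon, Tue, Wed — 3 of them qualify.
Total: 90 + 3 = 93.
Holidays: 1953-12-07 (Mon); 1954-01-06 (Wed); 1954-01-14 (Thu).
All 3 holidays fall on weekdays, so subtract 3.
Business days: 93 − 3 = 90.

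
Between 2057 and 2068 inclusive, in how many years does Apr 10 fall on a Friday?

1

Day of week of April 10 in each year:
2057: Tue, 2058: Wed, 2059: Thu, 2060: Sat, 2061: Sun, 2062: Mon, 2063: Tue, 2064: Thu, 2065: Fri ✓, 2066: Sat, 2067: Sun, 2068: Tue
Fridays: 2065.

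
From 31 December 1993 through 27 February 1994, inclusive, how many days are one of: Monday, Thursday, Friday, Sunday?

31 December 1993 is a Friday.
The range spans 59 days (inclusive of both endpoints).
59 = 7 × 8 + 3, so there are 8 full weeks plus 3 extra days.
Each full week contributes 4 days from the set (Mon, Thu, Fri, Sun): 8 × 4 = 32.
The 3 extra days are Friday, Saturday, Sunday — 2 of them qualify.
Total: 32 + 2 = 34.

34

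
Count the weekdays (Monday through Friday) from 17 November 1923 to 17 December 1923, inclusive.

21 weekdays

17 November 1923 is a Saturday.
That's 31 days from start to end, counting both.
31 = 7 × 4 + 3, so there are 4 full weeks plus 3 extra days.
Each full week contributes 5 weekdays (Mon–Fri): 4 × 5 = 20.
The 3 extra days are Sat, Sun, Mon — 1 of them qualifies.
Total: 20 + 1 = 21.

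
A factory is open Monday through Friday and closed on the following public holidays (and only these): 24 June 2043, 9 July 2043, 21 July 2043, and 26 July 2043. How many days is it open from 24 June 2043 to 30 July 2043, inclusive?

24

24 June 2043 is a Wednesday.
That's 37 days from start to end, counting both.
37 = 7 × 5 + 2, so there are 5 full weeks plus 2 extra days.
Each full week contributes 5 weekdays (Mon–Fri): 5 × 5 = 25.
The 2 extra days are Wed, Thu — 2 of them qualify.
Total: 25 + 2 = 27.
Holidays: 24 June 2043 (Wed); 9 July 2043 (Thu); 21 July 2043 (Tue); 26 July 2043 (Sun).
3 of the 4 holidays fall on weekdays; the rest are weekends and were already excluded.
Business days: 27 − 3 = 24.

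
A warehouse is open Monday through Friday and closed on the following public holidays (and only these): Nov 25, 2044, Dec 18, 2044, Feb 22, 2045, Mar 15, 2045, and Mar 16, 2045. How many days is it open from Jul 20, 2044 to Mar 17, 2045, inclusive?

169

Jul 20, 2044 is a Wednesday.
That's 241 days from start to end, counting both.
241 = 7 × 34 + 3, so there are 34 full weeks plus 3 extra days.
Each full week contributes 5 weekdays (Mon–Fri): 34 × 5 = 170.
The 3 extra days are Wednesday, Thursday, Friday — 3 of them qualify.
Total: 170 + 3 = 173.
Holidays: Nov 25, 2044 (Fri); Dec 18, 2044 (Sun); Feb 22, 2045 (Wed); Mar 15, 2045 (Wed); Mar 16, 2045 (Thu).
4 of the 5 holidays fall on weekdays; the rest are weekends and were already excluded.
Business days: 173 − 4 = 169.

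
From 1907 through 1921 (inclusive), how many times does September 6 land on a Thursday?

1

Day of week of September 6 in each year:
1907: Fri, 1908: Sun, 1909: Mon, 1910: Tue, 1911: Wed, 1912: Fri, 1913: Sat, 1914: Sun, 1915: Mon, 1916: Wed, 1917: Thu ✓, 1918: Fri, 1919: Sat, 1920: Mon, 1921: Tue
Thursdays: 1917.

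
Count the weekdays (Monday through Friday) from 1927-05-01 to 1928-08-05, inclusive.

330

1927-05-01 is a Sunday.
That's 463 days from start to end, counting both.
463 = 7 × 66 + 1, so there are 66 full weeks plus 1 extra day.
Each full week contributes 5 weekdays (Mon–Fri): 66 × 5 = 330.
The 1 extra day is Sun — none qualify.
Total: 330 + 0 = 330.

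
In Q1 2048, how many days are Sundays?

2048-01-01 is a Wednesday.
That's 91 days from start to end, counting both.
91 = 7 × 13, so the span is exactly 13 full weeks.
Each full week contributes one Sunday: 13 so far.
Total: 13.

13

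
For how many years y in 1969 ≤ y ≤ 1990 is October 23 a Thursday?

4

Day of week of October 23 in each year:
1969: Thu ✓, 1970: Fri, 1971: Sat, 1972: Mon, 1973: Tue, 1974: Wed, 1975: Thu ✓, 1976: Sat, 1977: Sun, 1978: Mon, 1979: Tue, 1980: Thu ✓, 1981: Fri, 1982: Sat, 1983: Sun, 1984: Tue, 1985: Wed, 1986: Thu ✓, 1987: Fri, 1988: Sun, 1989: Mon, 1990: Tue
Thursdays: 1969, 1975, 1980, 1986.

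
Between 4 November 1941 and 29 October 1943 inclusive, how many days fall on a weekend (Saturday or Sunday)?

206

4 November 1941 is a Tuesday.
From 4 November 1941 to 29 October 1943 is 725 days inclusive.
725 = 7 × 103 + 4, so there are 103 full weeks plus 4 extra days.
Each full week contributes 2 weekend days (Sat, Sun): 103 × 2 = 206.
The 4 extra days are Tuesday, Wednesday, Thursday, Friday — none qualify.
Total: 206 + 0 = 206.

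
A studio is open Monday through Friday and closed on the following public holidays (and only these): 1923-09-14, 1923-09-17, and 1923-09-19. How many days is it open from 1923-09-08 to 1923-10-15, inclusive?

23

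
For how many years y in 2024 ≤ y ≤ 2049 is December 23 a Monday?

Day of week of December 23 in each year:
2024: Mon ✓, 2025: Tue, 2026: Wed, 2027: Thu, 2028: Sat, 2029: Sun, 2030: Mon ✓, 2031: Tue, 2032: Thu, 2033: Fri, 2034: Sat, 2035: Sun, 2036: Tue, 2037: Wed, 2038: Thu, 2039: Fri, 2040: Sun, 2041: Mon ✓, 2042: Tue, 2043: Wed, 2044: Fri, 2045: Sat, 2046: Sun, 2047: Mon ✓, 2048: Wed, 2049: Thu
Mondays: 2024, 2030, 2041, 2047.

4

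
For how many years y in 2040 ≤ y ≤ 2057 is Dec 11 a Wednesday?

Day of week of December 11 in each year:
2040: Tue, 2041: Wed ✓, 2042: Thu, 2043: Fri, 2044: Sun, 2045: Mon, 2046: Tue, 2047: Wed ✓, 2048: Fri, 2049: Sat, 2050: Sun, 2051: Mon, 2052: Wed ✓, 2053: Thu, 2054: Fri, 2055: Sat, 2056: Mon, 2057: Tue
Wednesdays: 2041, 2047, 2052.

3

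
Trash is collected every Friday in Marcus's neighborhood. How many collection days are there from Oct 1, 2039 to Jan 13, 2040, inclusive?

Oct 1, 2039 is a Saturday.
The range spans 105 days (inclusive of both endpoints).
105 = 7 × 15, so the span is exactly 15 full weeks.
Each full week contributes one Friday: 15 so far.

15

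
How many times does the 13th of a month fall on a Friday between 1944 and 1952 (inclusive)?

Friday-the-13ths by year:
1944: Oct
1945: Apr, Jul
1946: Sep, Dec
1947: Jun
1948: Feb, Aug
1949: May
1950: Jan, Oct
1951: Apr, Jul
1952: Jun

14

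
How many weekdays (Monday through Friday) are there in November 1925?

Nov 1, 1925 is a Sunday.
From Nov 1, 1925 to Nov 30, 1925 is 30 days inclusive.
30 = 7 × 4 + 2, so there are 4 full weeks plus 2 extra days.
Each full week contributes 5 weekdays (Mon–Fri): 4 × 5 = 20.
The 2 extra days are Sunday, Monday — 1 of them qualifies.
Total: 20 + 1 = 21.

21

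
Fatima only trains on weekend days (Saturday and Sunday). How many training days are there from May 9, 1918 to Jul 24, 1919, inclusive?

126

May 9, 1918 is a Thursday.
From May 9, 1918 to Jul 24, 1919 is 442 days inclusive.
442 = 7 × 63 + 1, so there are 63 full weeks plus 1 extra day.
Each full week contributes 2 weekend days (Sat, Sun): 63 × 2 = 126.
The 1 extra day is Thu — none qualify.
Total: 126 + 0 = 126.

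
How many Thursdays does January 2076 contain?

Jan 1, 2076 is a Wednesday.
That's 31 days from start to end, counting both.
31 = 7 × 4 + 3, so there are 4 full weeks plus 3 extra days.
Each full week contributes one Thursday: 4 so far.
The 3 extra days are Wednesday, Thursday, Friday — 1 of them qualifies.
Total: 4 + 1 = 5.

5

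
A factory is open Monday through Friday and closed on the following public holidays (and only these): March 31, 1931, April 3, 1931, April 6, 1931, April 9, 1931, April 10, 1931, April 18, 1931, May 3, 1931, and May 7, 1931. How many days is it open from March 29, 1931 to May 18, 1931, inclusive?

30

March 29, 1931 is a Sunday.
From March 29, 1931 to May 18, 1931 is 51 days inclusive.
51 = 7 × 7 + 2, so there are 7 full weeks plus 2 extra days.
Each full week contributes 5 weekdays (Mon–Fri): 7 × 5 = 35.
The 2 extra days are Sun, Mon — 1 of them qualifies.
Total: 35 + 1 = 36.
Holidays: March 31, 1931 (Tue); April 3, 1931 (Fri); April 6, 1931 (Mon); April 9, 1931 (Thu); April 10, 1931 (Fri); April 18, 1931 (Sat); May 3, 1931 (Sun); May 7, 1931 (Thu).
6 of the 8 holidays fall on weekdays; the rest are weekends and were already excluded.
Business days: 36 − 6 = 30.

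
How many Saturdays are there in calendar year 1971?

52

January 1, 1971 is a Friday.
The range spans 365 days (inclusive of both endpoints).
365 = 7 × 52 + 1, so there are 52 full weeks plus 1 extra day.
Each full week contributes one Saturday: 52 so far.
The 1 extra day is Fri — none qualify.
Total: 52 + 0 = 52.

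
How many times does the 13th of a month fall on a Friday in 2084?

1

The 13th falls on a Friday when the month's 13th has weekday Fri.
Jan 13 is Thu; Feb 13 is Sun; Mar 13 is Mon; Apr 13 is Thu; May 13 is Sat; Jun 13 is Tue; Jul 13 is Thu; Aug 13 is Sun; Sep 13 is Wed; Oct 13 is Fri ✓; Nov 13 is Mon; Dec 13 is Wed.
Friday the 13ths: Oct.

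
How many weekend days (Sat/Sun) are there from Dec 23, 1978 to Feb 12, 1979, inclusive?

16

Dec 23, 1978 is a Saturday.
From Dec 23, 1978 to Feb 12, 1979 is 52 days inclusive.
52 = 7 × 7 + 3, so there are 7 full weeks plus 3 extra days.
Each full week contributes 2 weekend days (Sat, Sun): 7 × 2 = 14.
The 3 extra days are Saturday, Sunday, Monday — 2 of them qualify.
Total: 14 + 2 = 16.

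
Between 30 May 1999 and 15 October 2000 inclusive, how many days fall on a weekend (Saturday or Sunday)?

145

30 May 1999 is a Sunday.
From 30 May 1999 to 15 October 2000 is 505 days inclusive.
505 = 7 × 72 + 1, so there are 72 full weeks plus 1 extra day.
Each full week contributes 2 weekend days (Sat, Sun): 72 × 2 = 144.
The 1 extra day is Sun — 1 of them qualifies.
Total: 144 + 1 = 145.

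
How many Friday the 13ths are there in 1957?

The 13th falls on a Friday when the month's 13th has weekday Fri.
Jan 13 is Sun; Feb 13 is Wed; Mar 13 is Wed; Apr 13 is Sat; May 13 is Mon; Jun 13 is Thu; Jul 13 is Sat; Aug 13 is Tue; Sep 13 is Fri ✓; Oct 13 is Sun; Nov 13 is Wed; Dec 13 is Fri ✓.
Friday the 13ths: Sep, Dec.

2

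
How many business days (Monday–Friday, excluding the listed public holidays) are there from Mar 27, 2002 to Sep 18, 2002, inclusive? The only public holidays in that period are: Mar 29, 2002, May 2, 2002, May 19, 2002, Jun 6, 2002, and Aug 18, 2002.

123 business days

Mar 27, 2002 is a Wednesday.
The range spans 176 days (inclusive of both endpoints).
176 = 7 × 25 + 1, so there are 25 full weeks plus 1 extra day.
Each full week contributes 5 weekdays (Mon–Fri): 25 × 5 = 125.
The 1 extra day is Wed — 1 of them qualifies.
Total: 125 + 1 = 126.
Holidays: Mar 29, 2002 (Fri); May 2, 2002 (Thu); May 19, 2002 (Sun); Jun 6, 2002 (Thu); Aug 18, 2002 (Sun).
3 of the 5 holidays fall on weekdays; the rest are weekends and were already excluded.
Business days: 126 − 3 = 123.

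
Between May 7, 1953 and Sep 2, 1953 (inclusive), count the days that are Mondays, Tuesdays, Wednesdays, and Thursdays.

May 7, 1953 is a Thursday.
From May 7, 1953 to Sep 2, 1953 is 119 days inclusive.
119 = 7 × 17, so the span is exactly 17 full weeks.
Each full week contributes 4 days from the set (Mon, Tue, Wed, Thu): 17 × 4 = 68.
Total: 68.

68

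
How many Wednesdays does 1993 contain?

1 January 1993 is a Friday.
The range spans 365 days (inclusive of both endpoints).
365 = 7 × 52 + 1, so there are 52 full weeks plus 1 extra day.
Each full week contributes one Wednesday: 52 so far.
The 1 extra day is Friday — none qualify.
Total: 52 + 0 = 52.

52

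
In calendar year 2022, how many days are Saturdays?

Jan 1, 2022 is a Saturday.
The range spans 365 days (inclusive of both endpoints).
365 = 7 × 52 + 1, so there are 52 full weeks plus 1 extra day.
Each full week contributes one Saturday: 52 so far.
The 1 extra day is Saturday — 1 of them qualifies.
Total: 52 + 1 = 53.

53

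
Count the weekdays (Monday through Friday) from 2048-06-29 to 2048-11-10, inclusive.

97 weekdays

2048-06-29 is a Monday.
From 2048-06-29 to 2048-11-10 is 135 days inclusive.
135 = 7 × 19 + 2, so there are 19 full weeks plus 2 extra days.
Each full week contributes 5 weekdays (Mon–Fri): 19 × 5 = 95.
The 2 extra days are Monday, Tuesday — 2 of them qualify.
Total: 95 + 2 = 97.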